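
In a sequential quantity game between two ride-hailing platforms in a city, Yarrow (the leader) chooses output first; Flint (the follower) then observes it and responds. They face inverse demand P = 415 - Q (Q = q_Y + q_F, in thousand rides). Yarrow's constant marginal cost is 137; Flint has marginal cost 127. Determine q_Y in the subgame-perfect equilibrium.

Solve by backward induction. Given q_Y, the follower Flint maximises π_F = (415 - q_Y - q_F)q_F - 127q_F.
∂π_F/∂q_F = 288 - q_Y - 2q_F = 0 gives the reaction function q_F = (288 - q_Y)/2.
The leader anticipates this reaction. Substituting into P = 415 - Q gives P = 271 - (1/2)q_Y, so π_Y = (271 - (1/2)q_Y)q_Y - 137q_Y.
Maximising: ∂π_Y/∂q_Y = 134 - q_Y = 0, giving q_Y = 134.
Then q_F = (288 - 134)/2 = 77.

134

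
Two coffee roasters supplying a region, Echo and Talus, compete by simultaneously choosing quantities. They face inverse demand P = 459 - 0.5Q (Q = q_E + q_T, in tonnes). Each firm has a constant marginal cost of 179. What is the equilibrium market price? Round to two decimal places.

Each firm earns π_i = (459 - 0.5Q)q_i - 179q_i.
First-order condition (treating rivals' output as given): 280 - q_i - (1/2)q_j = 0.
With identical firms every q_j equals q_i, so q_j = q_i and 280 = (3/2)q_i, giving q_i = 560/3.
Total output Q = 1120/3, so price P = 459 - (1/2)·(1120/3) = 817/3.

272.33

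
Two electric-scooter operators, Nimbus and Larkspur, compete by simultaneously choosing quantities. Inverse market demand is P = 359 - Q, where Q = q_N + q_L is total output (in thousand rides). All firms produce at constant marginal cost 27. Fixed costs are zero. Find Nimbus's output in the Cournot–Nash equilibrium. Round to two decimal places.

A representative firm's profit is π_i = q_i(359 - Q) - 27q_i.
First-order condition (treating rivals' output as given): 332 - 2q_i - q_j = 0.
With identical firms every q_j equals q_i, so q_j = q_i and 332 = 3q_i, giving q_i = 332/3.

110.67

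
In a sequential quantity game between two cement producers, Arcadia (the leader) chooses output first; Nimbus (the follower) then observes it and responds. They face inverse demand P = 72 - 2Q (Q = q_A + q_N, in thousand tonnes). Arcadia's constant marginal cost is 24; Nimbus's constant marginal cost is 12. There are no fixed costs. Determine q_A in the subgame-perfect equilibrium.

Solve by backward induction. Given q_A, the follower Nimbus maximises π_N = (72 - 2q_A - 2q_N)q_N - 12q_N.
∂π_N/∂q_N = 60 - 2q_A - 4q_N = 0 gives the reaction function q_N = (60 - 2q_A)/4.
The leader anticipates this reaction. Substituting into P = 72 - 2Q gives P = 42 - q_A, so π_A = (42 - q_A)q_A - 24q_A.
Leader FOC: 18 - 2q_A = 0, so q_A = 9.
Then q_N = (60 - 2·9)/4 = 21/2.

9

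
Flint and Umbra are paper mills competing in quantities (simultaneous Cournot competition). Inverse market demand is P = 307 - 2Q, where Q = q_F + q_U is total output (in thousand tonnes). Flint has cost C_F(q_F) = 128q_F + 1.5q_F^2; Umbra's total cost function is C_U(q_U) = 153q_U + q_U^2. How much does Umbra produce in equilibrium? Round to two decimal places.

18.95

Flint's profit: π_F = (307 - 2Q)q_F - (128q_F + (3/2)q_F²). Setting ∂π_F/∂q_F = 0: 179 - 7q_F - 2(q_U) = 0.
Umbra's profit: π_U = (307 - 2Q)q_U - (153q_U + q_U²). Setting ∂π_U/∂q_U = 0: 154 - 6q_U - 2(q_F) = 0.
Rearranging gives the reaction functions q_F = (179 - 2q_U)/7 and q_U = (154 - 2q_F)/6.
Substituting one into the other gives q_F = 383/19 and q_U = 360/19.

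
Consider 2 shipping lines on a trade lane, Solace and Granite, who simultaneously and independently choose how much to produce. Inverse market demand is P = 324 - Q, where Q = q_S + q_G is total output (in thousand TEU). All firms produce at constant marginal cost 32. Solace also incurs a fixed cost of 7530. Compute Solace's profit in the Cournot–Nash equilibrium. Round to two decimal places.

1943.78

A representative firm's profit is π_i = q_i(324 - Q) - 32q_i.
First-order condition (treating rivals' output as given): 292 - 2q_i - q_j = 0.
With identical firms every q_j equals q_i, so q_j = q_i and 292 = 3q_i, giving q_i = 292/3.
Price P = 324 - 584/3 = 388/3.
Solace's profit: (388/3 - 32)·(292/3) - 7530 = 1943.7778.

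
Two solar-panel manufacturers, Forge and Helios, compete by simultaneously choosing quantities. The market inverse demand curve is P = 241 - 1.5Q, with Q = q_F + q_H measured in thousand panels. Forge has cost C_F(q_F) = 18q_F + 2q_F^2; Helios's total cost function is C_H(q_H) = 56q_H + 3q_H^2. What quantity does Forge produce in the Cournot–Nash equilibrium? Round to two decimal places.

Forge's profit: π_F = (241 - 1.5Q)q_F - (18q_F + 2q_F²). Setting ∂π_F/∂q_F = 0: 223 - 7q_F - (3/2)(q_H) = 0.
Helios's profit: π_H = (241 - 1.5Q)q_H - (56q_H + 3q_H²). Setting ∂π_H/∂q_H = 0: 185 - 9q_H - (3/2)(q_F) = 0.
Best responses: q_F = (223 - (3/2)q_H)/7, q_H = (185 - (3/2)q_F)/9.
Solving the pair: q_F = 28.4691, q_H = 15.8107.

28.47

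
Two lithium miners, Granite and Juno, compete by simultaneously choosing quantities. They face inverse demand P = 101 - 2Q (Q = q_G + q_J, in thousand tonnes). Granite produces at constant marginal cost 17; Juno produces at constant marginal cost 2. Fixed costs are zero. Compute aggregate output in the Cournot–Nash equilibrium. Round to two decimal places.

30.50

Granite's profit: π_G = (101 - 2Q)q_G - (17q_G). Setting ∂π_G/∂q_G = 0: 84 - 4q_G - 2(q_J) = 0.
Juno's profit: π_J = (101 - 2Q)q_J - (2q_J). Setting ∂π_J/∂q_J = 0: 99 - 4q_J - 2(q_G) = 0.
Rearranging gives the reaction functions q_G = (84 - 2q_J)/4 and q_J = (99 - 2q_G)/4.
Solving the pair: q_G = 23/2, q_J = 19.
Total output Q = 23/2 + 19 = 61/2.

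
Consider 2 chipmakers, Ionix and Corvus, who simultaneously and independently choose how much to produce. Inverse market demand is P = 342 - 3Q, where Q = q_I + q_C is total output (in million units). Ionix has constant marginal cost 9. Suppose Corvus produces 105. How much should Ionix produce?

With the rival's output fixed at 105, Ionix's profit is π_I = (342 - 3·105 - 3q_I)q_I - (9q_I) = (27 - 3q_I)q_I - (9q_I).
∂π_I/∂q_I = 18 - 6q_I = 0, so q_I = 3.

3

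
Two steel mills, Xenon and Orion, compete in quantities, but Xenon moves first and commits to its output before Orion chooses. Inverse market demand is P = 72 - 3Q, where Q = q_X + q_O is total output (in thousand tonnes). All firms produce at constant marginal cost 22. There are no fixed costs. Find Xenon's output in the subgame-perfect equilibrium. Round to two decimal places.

8.33

The follower Orion best-responds to any q_X: π_O = (72 - 3Q)q_O - 22q_O.
∂π_O/∂q_O = 50 - 3q_X - 6q_O = 0 gives the reaction function q_O = (50 - 3q_X)/6.
The leader anticipates this reaction. Substituting into P = 72 - 3Q gives P = 47 - (3/2)q_X, so π_X = (47 - (3/2)q_X)q_X - 22q_X.
Maximising: ∂π_X/∂q_X = 25 - 3q_X = 0, giving q_X = 25/3.
Then q_O = (50 - 3·(25/3))/6 = 25/6.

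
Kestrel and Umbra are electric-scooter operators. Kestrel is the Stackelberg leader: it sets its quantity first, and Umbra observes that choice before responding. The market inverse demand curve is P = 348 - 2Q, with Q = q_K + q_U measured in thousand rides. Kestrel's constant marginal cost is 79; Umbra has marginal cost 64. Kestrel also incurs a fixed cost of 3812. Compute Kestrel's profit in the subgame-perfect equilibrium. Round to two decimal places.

Solve by backward induction. Given q_K, the follower Umbra maximises π_U = (348 - 2q_K - 2q_U)q_U - 64q_U.
Follower FOC: 284 - 2q_K - 4q_U = 0, so q_U(q_K) = (284 - 2q_K)/4.
Kestrel substitutes q_U(q_K) into its own profit: π_K = q_K(348 - 2q_K - (284 - 2q_K)/2) - 79q_K = (206 - q_K)q_K - 79q_K.
Maximising: ∂π_K/∂q_K = 127 - 2q_K = 0, giving q_K = 127/2.
Then q_U = (284 - 2·(127/2))/4 = 157/4.
Price P = 348 - 2·(411/4) = 285/2.
Kestrel's profit: (285/2 - 79)·(127/2) - 3812 = 881/4.

220.25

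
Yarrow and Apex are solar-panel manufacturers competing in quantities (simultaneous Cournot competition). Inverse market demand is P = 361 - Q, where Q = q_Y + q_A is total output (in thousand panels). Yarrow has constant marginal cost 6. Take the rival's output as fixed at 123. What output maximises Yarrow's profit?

116

With the rival's output fixed at 123, Yarrow's profit is π_Y = (361 - 123 - q_Y)q_Y - (6q_Y) = (238 - q_Y)q_Y - (6q_Y).
∂π_Y/∂q_Y = 232 - 2q_Y = 0, so q_Y = 116.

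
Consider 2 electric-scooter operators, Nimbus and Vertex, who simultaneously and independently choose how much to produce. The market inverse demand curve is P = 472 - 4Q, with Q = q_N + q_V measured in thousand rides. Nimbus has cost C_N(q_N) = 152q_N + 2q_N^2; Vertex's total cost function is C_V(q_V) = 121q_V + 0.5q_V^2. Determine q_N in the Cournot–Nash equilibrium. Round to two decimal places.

16.04

Nimbus's profit: π_N = (472 - 4Q)q_N - (152q_N + 2q_N²). Setting ∂π_N/∂q_N = 0: 320 - 12q_N - 4(q_V) = 0.
Vertex's profit: π_V = (472 - 4Q)q_V - (121q_V + (1/2)q_V²). Setting ∂π_V/∂q_V = 0: 351 - 9q_V - 4(q_N) = 0.
So q_N = (320 - 4q_V)/12 and q_V = (351 - 4q_N)/9.
Substituting one into the other gives q_N = 369/23 and q_V = 733/23.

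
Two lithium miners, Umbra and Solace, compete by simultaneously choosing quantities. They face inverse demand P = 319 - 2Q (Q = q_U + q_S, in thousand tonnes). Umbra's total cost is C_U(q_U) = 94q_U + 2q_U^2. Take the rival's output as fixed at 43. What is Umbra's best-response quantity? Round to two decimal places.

With the rival's output fixed at 43, Umbra's profit is π_U = (319 - 2·43 - 2q_U)q_U - (94q_U + 2q_U²) = (233 - 2q_U)q_U - (94q_U + 2q_U²).
∂π_U/∂q_U = 139 - 8q_U = 0, so q_U = 139/8.

17.38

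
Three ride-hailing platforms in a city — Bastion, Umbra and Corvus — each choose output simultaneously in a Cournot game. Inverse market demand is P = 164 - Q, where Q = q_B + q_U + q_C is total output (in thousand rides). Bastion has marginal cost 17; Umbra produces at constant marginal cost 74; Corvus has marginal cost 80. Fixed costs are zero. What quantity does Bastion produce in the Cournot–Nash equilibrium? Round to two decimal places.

66.75

Bastion's profit: π_B = (164 - Q)q_B - (17q_B). Setting ∂π_B/∂q_B = 0: 147 - 2q_B - (q_U + q_C) = 0.
Umbra's first-order condition: 90 - 2q_U - (q_B + q_C) = 0.
Corvus's profit: π_C = (164 - Q)q_C - (80q_C). Setting ∂π_C/∂q_C = 0: 84 - 2q_C - (q_B + q_U) = 0.
Adding the 3 conditions: 321 − 2Q − 2Q = 0, i.e. Q = 321/4.
Back-substituting: q_B = (147 − 321/4) = 267/4, q_U = (90 − 321/4) = 39/4, q_C = (84 − 321/4) = 15/4.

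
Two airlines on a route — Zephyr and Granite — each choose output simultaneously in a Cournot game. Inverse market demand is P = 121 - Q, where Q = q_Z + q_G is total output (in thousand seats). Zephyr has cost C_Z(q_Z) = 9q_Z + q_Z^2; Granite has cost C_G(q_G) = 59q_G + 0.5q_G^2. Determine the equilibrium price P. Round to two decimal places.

83.73

Zephyr's profit: π_Z = (121 - Q)q_Z - (9q_Z + q_Z²). Setting ∂π_Z/∂q_Z = 0: 112 - 4q_Z - (q_G) = 0.
Granite's profit: π_G = (121 - Q)q_G - (59q_G + (1/2)q_G²). Setting ∂π_G/∂q_G = 0: 62 - 3q_G - (q_Z) = 0.
Rearranging gives the reaction functions q_Z = (112 - q_G)/4 and q_G = (62 - q_Z)/3.
Substituting one into the other gives q_Z = 274/11 and q_G = 136/11.
Total output Q = 410/11, so price P = 121 - 410/11 = 921/11.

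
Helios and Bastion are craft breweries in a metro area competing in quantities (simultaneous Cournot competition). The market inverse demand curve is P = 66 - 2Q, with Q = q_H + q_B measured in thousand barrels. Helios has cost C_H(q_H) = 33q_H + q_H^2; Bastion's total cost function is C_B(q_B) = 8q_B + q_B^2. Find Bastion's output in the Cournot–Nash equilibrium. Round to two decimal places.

Helios's profit: π_H = (66 - 2Q)q_H - (33q_H + q_H²). Setting ∂π_H/∂q_H = 0: 33 - 6q_H - 2(q_B) = 0.
Bastion's profit: π_B = (66 - 2Q)q_B - (8q_B + q_B²). Setting ∂π_B/∂q_B = 0: 58 - 6q_B - 2(q_H) = 0.
So q_H = (33 - 2q_B)/6 and q_B = (58 - 2q_H)/6.
Solving the pair: q_H = 41/16, q_B = 141/16.

8.81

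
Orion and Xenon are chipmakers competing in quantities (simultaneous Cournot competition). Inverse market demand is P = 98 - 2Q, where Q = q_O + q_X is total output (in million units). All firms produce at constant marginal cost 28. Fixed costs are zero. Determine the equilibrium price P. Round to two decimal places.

51.33

A representative firm's profit is π_i = q_i(98 - 2Q) - 28q_i.
First-order condition (treating rivals' output as given): 70 - 4q_i - 2q_j = 0.
By symmetry each firm produces the same amount; substituting q_j = q_i yields q_i = 70/6 = 35/3.
Total output Q = 70/3, so price P = 98 - 2·(70/3) = 154/3.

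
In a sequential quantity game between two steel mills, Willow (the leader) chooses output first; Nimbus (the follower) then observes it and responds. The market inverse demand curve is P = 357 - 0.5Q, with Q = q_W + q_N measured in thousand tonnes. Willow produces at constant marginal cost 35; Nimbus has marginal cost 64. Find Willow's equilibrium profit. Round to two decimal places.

30800.25

Solve by backward induction. Given q_W, the follower Nimbus maximises π_N = (357 - (1/2)q_W - (1/2)q_N)q_N - 64q_N.
Setting the follower's marginal profit to zero, 293 - (1/2)q_W - q_N = 0, i.e. q_N = (293 - (1/2)q_W).
The leader anticipates this reaction. Substituting into P = 357 - 0.5Q gives P = 421/2 - (1/4)q_W, so π_W = (421/2 - (1/4)q_W)q_W - 35q_W.
Leader FOC: 351/2 - (1/2)q_W = 0, so q_W = 351.
Then q_N = (293 - (1/2)·351) = 235/2.
Price P = 357 - (1/2)·(937/2) = 491/4.
Willow's profit: (491/4 - 35)·351 = 30800.2500.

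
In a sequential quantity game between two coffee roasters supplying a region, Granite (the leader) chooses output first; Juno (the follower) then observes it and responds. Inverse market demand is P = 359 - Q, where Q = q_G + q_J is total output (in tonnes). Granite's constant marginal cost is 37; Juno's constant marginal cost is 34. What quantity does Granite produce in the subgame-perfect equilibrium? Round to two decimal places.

The follower Juno best-responds to any q_G: π_J = (359 - Q)q_J - 34q_J.
Follower FOC: 325 - q_G - 2q_J = 0, so q_J(q_G) = (325 - q_G)/2.
Granite substitutes q_J(q_G) into its own profit: π_G = q_G(359 - q_G - (325 - q_G)/2) - 37q_G = (393/2 - (1/2)q_G)q_G - 37q_G.
The leader's first-order condition 319/2 - q_G = 0 yields q_G = 319/2.
Then q_J = (325 - 319/2)/2 = 331/4.

159.50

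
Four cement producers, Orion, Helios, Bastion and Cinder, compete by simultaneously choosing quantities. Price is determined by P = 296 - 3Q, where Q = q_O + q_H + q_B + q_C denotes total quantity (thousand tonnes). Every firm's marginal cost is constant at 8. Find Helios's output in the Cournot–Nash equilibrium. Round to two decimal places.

A representative firm's profit is π_i = q_i(296 - 3Q) - 8q_i.
Setting ∂π_i/∂q_i = 0 with rivals' quantities fixed: 288 - 6q_i - 3·Σ_{j≠i} q_j = 0.
With identical firms every q_j equals q_i, so Σ_{j≠i} q_j = 3q_i and 288 = 15q_i, giving q_i = 96/5.

19.20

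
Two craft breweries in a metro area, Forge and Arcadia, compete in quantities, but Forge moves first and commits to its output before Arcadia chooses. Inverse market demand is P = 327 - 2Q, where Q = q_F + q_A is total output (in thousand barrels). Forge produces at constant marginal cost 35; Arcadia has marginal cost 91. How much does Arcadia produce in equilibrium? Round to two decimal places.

15.50

Solve by backward induction. Given q_F, the follower Arcadia maximises π_A = (327 - 2q_F - 2q_A)q_A - 91q_A.
Follower FOC: 236 - 2q_F - 4q_A = 0, so q_A(q_F) = (236 - 2q_F)/4.
The leader anticipates this reaction. Substituting into P = 327 - 2Q gives P = 209 - q_F, so π_F = (209 - q_F)q_F - 35q_F.
Leader FOC: 174 - 2q_F = 0, so q_F = 87.
Then q_A = (236 - 2·87)/4 = 31/2.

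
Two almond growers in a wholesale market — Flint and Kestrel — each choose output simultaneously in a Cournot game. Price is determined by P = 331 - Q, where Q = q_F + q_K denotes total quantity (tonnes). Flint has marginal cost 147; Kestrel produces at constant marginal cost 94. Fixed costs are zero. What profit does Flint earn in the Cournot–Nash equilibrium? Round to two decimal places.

1906.78

Flint's profit: π_F = (331 - Q)q_F - (147q_F). Setting ∂π_F/∂q_F = 0: 184 - 2q_F - (q_K) = 0.
Kestrel's first-order condition: 237 - 2q_K - (q_F) = 0.
So q_F = (184 - q_K)/2 and q_K = (237 - q_F)/2.
Solving the pair: q_F = 131/3, q_K = 290/3.
Price P = 331 - 421/3 = 572/3.
Flint's profit: (572/3 - 147)·(131/3) = 1906.7778.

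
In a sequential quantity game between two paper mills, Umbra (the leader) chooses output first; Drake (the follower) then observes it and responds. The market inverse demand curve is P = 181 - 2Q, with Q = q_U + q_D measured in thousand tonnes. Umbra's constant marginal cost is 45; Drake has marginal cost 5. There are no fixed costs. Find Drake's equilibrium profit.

Solve by backward induction. Given q_U, the follower Drake maximises π_D = (181 - 2q_U - 2q_D)q_D - 5q_D.
Follower FOC: 176 - 2q_U - 4q_D = 0, so q_D(q_U) = (176 - 2q_U)/4.
The leader anticipates this reaction. Substituting into P = 181 - 2Q gives P = 93 - q_U, so π_U = (93 - q_U)q_U - 45q_U.
Leader FOC: 48 - 2q_U = 0, so q_U = 24.
Then q_D = (176 - 2·24)/4 = 32.
Price P = 181 - 2·56 = 69.
Drake's profit: (69 - 5)·32 = 2048.

2048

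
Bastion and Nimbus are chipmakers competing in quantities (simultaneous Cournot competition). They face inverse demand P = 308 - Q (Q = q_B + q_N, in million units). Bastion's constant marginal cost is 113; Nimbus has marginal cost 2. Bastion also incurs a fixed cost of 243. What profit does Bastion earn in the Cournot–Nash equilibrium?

Bastion's profit: π_B = (308 - Q)q_B - (113q_B). Setting ∂π_B/∂q_B = 0: 195 - 2q_B - (q_N) = 0.
Nimbus's profit: π_N = (308 - Q)q_N - (2q_N). Setting ∂π_N/∂q_N = 0: 306 - 2q_N - (q_B) = 0.
Best responses: q_B = (195 - q_N)/2, q_N = (306 - q_B)/2.
Solving the pair: q_B = 28, q_N = 139.
Price P = 308 - 167 = 141.
Bastion's profit: (141 - 113)·28 - 243 = 541.

541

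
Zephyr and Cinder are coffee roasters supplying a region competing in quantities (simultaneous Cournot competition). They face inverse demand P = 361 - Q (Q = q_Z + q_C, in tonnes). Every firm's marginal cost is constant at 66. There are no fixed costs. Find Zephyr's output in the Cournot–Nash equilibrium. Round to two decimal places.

98.33

A representative firm's profit is π_i = q_i(361 - Q) - 66q_i.
First-order condition (treating rivals' output as given): 295 - 2q_i - q_j = 0.
By symmetry each firm produces the same amount; substituting q_j = q_i yields q_i = 295/3.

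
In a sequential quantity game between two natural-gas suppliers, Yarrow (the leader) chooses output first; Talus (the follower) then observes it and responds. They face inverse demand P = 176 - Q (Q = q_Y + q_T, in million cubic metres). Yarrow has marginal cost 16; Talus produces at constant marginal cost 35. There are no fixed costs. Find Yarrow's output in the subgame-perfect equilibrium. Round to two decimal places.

89.50

The follower Talus best-responds to any q_Y: π_T = (176 - Q)q_T - 35q_T.
∂π_T/∂q_T = 141 - q_Y - 2q_T = 0 gives the reaction function q_T = (141 - q_Y)/2.
The leader anticipates this reaction. Substituting into P = 176 - Q gives P = 211/2 - (1/2)q_Y, so π_Y = (211/2 - (1/2)q_Y)q_Y - 16q_Y.
The leader's first-order condition 179/2 - q_Y = 0 yields q_Y = 179/2.
Then q_T = (141 - 179/2)/2 = 103/4.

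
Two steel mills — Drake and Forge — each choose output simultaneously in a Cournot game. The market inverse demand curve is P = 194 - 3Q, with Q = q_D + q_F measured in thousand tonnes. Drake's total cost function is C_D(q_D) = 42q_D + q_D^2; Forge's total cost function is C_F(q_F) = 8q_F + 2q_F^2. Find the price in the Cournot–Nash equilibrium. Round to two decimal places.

Drake's profit: π_D = (194 - 3Q)q_D - (42q_D + q_D²). Setting ∂π_D/∂q_D = 0: 152 - 8q_D - 3(q_F) = 0.
Forge's first-order condition: 186 - 10q_F - 3(q_D) = 0.
So q_D = (152 - 3q_F)/8 and q_F = (186 - 3q_D)/10.
Solving the pair: q_D = 962/71, q_F = 1032/71.
Total output Q = 1994/71, so price P = 194 - 3·(1994/71) = 109.7465.

109.75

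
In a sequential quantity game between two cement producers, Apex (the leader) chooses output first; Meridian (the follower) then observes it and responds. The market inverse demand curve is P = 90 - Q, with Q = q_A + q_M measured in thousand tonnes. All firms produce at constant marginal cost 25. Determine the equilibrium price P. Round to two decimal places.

41.25

Solve by backward induction. Given q_A, the follower Meridian maximises π_M = (90 - q_A - q_M)q_M - 25q_M.
∂π_M/∂q_M = 65 - q_A - 2q_M = 0 gives the reaction function q_M = (65 - q_A)/2.
Apex substitutes q_M(q_A) into its own profit: π_A = q_A(90 - q_A - (65 - q_A)/2) - 25q_A = (115/2 - (1/2)q_A)q_A - 25q_A.
The leader's first-order condition 65/2 - q_A = 0 yields q_A = 65/2.
Then q_M = (65 - 65/2)/2 = 65/4.
Total output Q = 195/4, so price P = 90 - 195/4 = 165/4.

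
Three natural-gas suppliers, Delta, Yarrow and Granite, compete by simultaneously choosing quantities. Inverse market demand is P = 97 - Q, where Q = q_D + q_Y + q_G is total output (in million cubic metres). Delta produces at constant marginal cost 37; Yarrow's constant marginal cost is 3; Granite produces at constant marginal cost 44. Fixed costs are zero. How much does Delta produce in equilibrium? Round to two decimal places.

8.25

Delta's profit: π_D = (97 - Q)q_D - (37q_D). Setting ∂π_D/∂q_D = 0: 60 - 2q_D - (q_Y + q_G) = 0.
Yarrow's profit: π_Y = (97 - Q)q_Y - (3q_Y). Setting ∂π_Y/∂q_Y = 0: 94 - 2q_Y - (q_D + q_G) = 0.
Granite's profit: π_G = (97 - Q)q_G - (44q_G). Setting ∂π_G/∂q_G = 0: 53 - 2q_G - (q_D + q_Y) = 0.
Adding the 3 conditions: 207 − 2Q − 2Q = 0, i.e. Q = 207/4.
Back-substituting: q_D = (60 − 207/4) = 33/4, q_Y = (94 − 207/4) = 169/4, q_G = (53 − 207/4) = 5/4.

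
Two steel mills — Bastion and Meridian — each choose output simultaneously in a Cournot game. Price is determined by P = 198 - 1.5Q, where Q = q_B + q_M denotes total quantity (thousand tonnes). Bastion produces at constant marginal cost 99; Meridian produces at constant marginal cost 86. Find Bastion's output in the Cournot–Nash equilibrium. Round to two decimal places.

Bastion's profit: π_B = (198 - 1.5Q)q_B - (99q_B). Setting ∂π_B/∂q_B = 0: 99 - 3q_B - (3/2)(q_M) = 0.
Meridian's first-order condition: 112 - 3q_M - (3/2)(q_B) = 0.
Rearranging gives the reaction functions q_B = (99 - (3/2)q_M)/3 and q_M = (112 - (3/2)q_B)/3.
Substituting one into the other gives q_B = 172/9 and q_M = 250/9.

19.11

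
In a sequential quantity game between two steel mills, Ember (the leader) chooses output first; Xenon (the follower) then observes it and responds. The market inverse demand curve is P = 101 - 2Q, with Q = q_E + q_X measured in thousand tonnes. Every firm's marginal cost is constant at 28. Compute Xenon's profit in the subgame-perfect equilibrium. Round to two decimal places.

Solve by backward induction. Given q_E, the follower Xenon maximises π_X = (101 - 2q_E - 2q_X)q_X - 28q_X.
Follower FOC: 73 - 2q_E - 4q_X = 0, so q_X(q_E) = (73 - 2q_E)/4.
The leader anticipates this reaction. Substituting into P = 101 - 2Q gives P = 129/2 - q_E, so π_E = (129/2 - q_E)q_E - 28q_E.
Maximising: ∂π_E/∂q_E = 73/2 - 2q_E = 0, giving q_E = 73/4.
Then q_X = (73 - 2·(73/4))/4 = 73/8.
Price P = 101 - 2·(219/8) = 185/4.
Xenon's profit: (185/4 - 28)·(73/8) = 166.5313.

166.53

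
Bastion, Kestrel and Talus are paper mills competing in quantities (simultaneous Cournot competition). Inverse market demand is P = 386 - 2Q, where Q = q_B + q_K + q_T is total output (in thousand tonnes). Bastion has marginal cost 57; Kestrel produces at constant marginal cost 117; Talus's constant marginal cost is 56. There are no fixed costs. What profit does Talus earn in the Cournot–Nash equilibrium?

4802

Bastion's profit: π_B = (386 - 2Q)q_B - (57q_B). Setting ∂π_B/∂q_B = 0: 329 - 4q_B - 2(q_K + q_T) = 0.
Kestrel's first-order condition: 269 - 4q_K - 2(q_B + q_T) = 0.
Talus's first-order condition: 330 - 4q_T - 2(q_B + q_K) = 0.
Adding the 3 first-order conditions: 928 − 8Q = 0, so Q = 116.
Back-substituting: q_B = (329 − 232)/2 = 97/2, q_K = (269 − 232)/2 = 37/2, q_T = (330 − 232)/2 = 49.
Price P = 386 - 2·116 = 154.
Talus's profit: (154 - 56)·49 = 4802.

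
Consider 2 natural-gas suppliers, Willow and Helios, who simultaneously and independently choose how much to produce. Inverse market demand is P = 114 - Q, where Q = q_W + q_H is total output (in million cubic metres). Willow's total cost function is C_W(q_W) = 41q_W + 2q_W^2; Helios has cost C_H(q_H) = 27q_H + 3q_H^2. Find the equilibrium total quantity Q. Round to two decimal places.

20.13

Willow's profit: π_W = (114 - Q)q_W - (41q_W + 2q_W²). Setting ∂π_W/∂q_W = 0: 73 - 6q_W - (q_H) = 0.
Helios's first-order condition: 87 - 8q_H - (q_W) = 0.
Rearranging gives the reaction functions q_W = (73 - q_H)/6 and q_H = (87 - q_W)/8.
Substituting one into the other gives q_W = 497/47 and q_H = 449/47.
Total output Q = 497/47 + 449/47 = 946/47.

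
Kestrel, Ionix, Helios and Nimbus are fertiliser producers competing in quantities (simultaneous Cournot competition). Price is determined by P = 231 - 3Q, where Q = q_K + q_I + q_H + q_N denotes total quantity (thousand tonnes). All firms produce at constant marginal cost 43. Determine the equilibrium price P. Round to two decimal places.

Each firm earns π_i = (231 - 3Q)q_i - 43q_i.
First-order condition (treating rivals' output as given): 188 - 6q_i - 3·Σ_{j≠i} q_j = 0.
By symmetry each firm produces the same amount; substituting Σ_{j≠i} q_j = 3q_i yields q_i = 188/15.
Total output Q = 752/15, so price P = 231 - 3·(752/15) = 403/5.

80.60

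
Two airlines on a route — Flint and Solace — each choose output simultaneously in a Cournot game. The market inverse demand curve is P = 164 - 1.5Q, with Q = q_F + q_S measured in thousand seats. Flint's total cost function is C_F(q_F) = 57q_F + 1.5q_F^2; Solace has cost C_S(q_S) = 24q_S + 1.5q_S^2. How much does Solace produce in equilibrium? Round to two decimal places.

Flint's profit: π_F = (164 - 1.5Q)q_F - (57q_F + (3/2)q_F²). Setting ∂π_F/∂q_F = 0: 107 - 6q_F - (3/2)(q_S) = 0.
Solace's profit: π_S = (164 - 1.5Q)q_S - (24q_S + (3/2)q_S²). Setting ∂π_S/∂q_S = 0: 140 - 6q_S - (3/2)(q_F) = 0.
So q_F = (107 - (3/2)q_S)/6 and q_S = (140 - (3/2)q_F)/6.
Solving the pair: q_F = 64/5, q_S = 302/15.

20.13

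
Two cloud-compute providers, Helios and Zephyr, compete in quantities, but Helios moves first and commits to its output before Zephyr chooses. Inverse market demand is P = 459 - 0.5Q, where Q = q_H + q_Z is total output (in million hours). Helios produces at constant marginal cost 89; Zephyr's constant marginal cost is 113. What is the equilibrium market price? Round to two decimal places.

187.50

The follower Zephyr best-responds to any q_H: π_Z = (459 - 0.5Q)q_Z - 113q_Z.
∂π_Z/∂q_Z = 346 - (1/2)q_H - q_Z = 0 gives the reaction function q_Z = (346 - (1/2)q_H).
The leader anticipates this reaction. Substituting into P = 459 - 0.5Q gives P = 286 - (1/4)q_H, so π_H = (286 - (1/4)q_H)q_H - 89q_H.
Leader FOC: 197 - (1/2)q_H = 0, so q_H = 394.
Then q_Z = (346 - (1/2)·394) = 149.
Total output Q = 543, so price P = 459 - (1/2)·543 = 375/2.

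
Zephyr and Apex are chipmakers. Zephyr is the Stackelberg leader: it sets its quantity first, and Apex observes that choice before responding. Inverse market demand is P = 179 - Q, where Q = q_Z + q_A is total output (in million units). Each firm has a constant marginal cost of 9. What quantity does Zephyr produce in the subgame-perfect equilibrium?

The follower Apex best-responds to any q_Z: π_A = (179 - Q)q_A - 9q_A.
∂π_A/∂q_A = 170 - q_Z - 2q_A = 0 gives the reaction function q_A = (170 - q_Z)/2.
The leader anticipates this reaction. Substituting into P = 179 - Q gives P = 94 - (1/2)q_Z, so π_Z = (94 - (1/2)q_Z)q_Z - 9q_Z.
Maximising: ∂π_Z/∂q_Z = 85 - q_Z = 0, giving q_Z = 85.
Then q_A = (170 - 85)/2 = 85/2.

85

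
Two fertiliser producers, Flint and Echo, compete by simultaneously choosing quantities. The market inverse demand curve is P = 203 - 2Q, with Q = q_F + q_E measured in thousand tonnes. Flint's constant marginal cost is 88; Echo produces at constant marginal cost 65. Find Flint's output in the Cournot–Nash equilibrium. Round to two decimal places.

Flint's profit: π_F = (203 - 2Q)q_F - (88q_F). Setting ∂π_F/∂q_F = 0: 115 - 4q_F - 2(q_E) = 0.
Echo's first-order condition: 138 - 4q_E - 2(q_F) = 0.
Best responses: q_F = (115 - 2q_E)/4, q_E = (138 - 2q_F)/4.
Solving the pair: q_F = 46/3, q_E = 161/6.

15.33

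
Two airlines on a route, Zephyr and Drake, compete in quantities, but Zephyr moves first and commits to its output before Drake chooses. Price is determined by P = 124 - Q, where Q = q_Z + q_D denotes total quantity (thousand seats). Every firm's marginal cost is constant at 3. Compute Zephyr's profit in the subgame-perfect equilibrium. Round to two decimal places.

The follower Drake best-responds to any q_Z: π_D = (124 - Q)q_D - 3q_D.
Follower FOC: 121 - q_Z - 2q_D = 0, so q_D(q_Z) = (121 - q_Z)/2.
Zephyr substitutes q_D(q_Z) into its own profit: π_Z = q_Z(124 - q_Z - (121 - q_Z)/2) - 3q_Z = (127/2 - (1/2)q_Z)q_Z - 3q_Z.
The leader's first-order condition 121/2 - q_Z = 0 yields q_Z = 121/2.
Then q_D = (121 - 121/2)/2 = 121/4.
Price P = 124 - 363/4 = 133/4.
Zephyr's profit: (133/4 - 3)·(121/2) = 1830.1250.

1830.13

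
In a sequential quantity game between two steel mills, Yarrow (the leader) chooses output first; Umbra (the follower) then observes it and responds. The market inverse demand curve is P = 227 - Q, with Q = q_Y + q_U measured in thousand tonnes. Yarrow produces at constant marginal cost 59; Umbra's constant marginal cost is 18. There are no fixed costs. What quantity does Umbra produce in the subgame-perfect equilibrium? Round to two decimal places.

Solve by backward induction. Given q_Y, the follower Umbra maximises π_U = (227 - q_Y - q_U)q_U - 18q_U.
∂π_U/∂q_U = 209 - q_Y - 2q_U = 0 gives the reaction function q_U = (209 - q_Y)/2.
Yarrow substitutes q_U(q_Y) into its own profit: π_Y = q_Y(227 - q_Y - (209 - q_Y)/2) - 59q_Y = (245/2 - (1/2)q_Y)q_Y - 59q_Y.
Maximising: ∂π_Y/∂q_Y = 127/2 - q_Y = 0, giving q_Y = 127/2.
Then q_U = (209 - 127/2)/2 = 291/4.

72.75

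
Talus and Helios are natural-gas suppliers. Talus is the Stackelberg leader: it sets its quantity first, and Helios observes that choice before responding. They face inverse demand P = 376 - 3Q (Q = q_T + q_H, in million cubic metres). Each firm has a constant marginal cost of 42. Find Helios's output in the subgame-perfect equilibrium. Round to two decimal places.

The follower Helios best-responds to any q_T: π_H = (376 - 3Q)q_H - 42q_H.
Setting the follower's marginal profit to zero, 334 - 3q_T - 6q_H = 0, i.e. q_H = (334 - 3q_T)/6.
The leader anticipates this reaction. Substituting into P = 376 - 3Q gives P = 209 - (3/2)q_T, so π_T = (209 - (3/2)q_T)q_T - 42q_T.
Maximising: ∂π_T/∂q_T = 167 - 3q_T = 0, giving q_T = 167/3.
Then q_H = (334 - 3·(167/3))/6 = 167/6.

27.83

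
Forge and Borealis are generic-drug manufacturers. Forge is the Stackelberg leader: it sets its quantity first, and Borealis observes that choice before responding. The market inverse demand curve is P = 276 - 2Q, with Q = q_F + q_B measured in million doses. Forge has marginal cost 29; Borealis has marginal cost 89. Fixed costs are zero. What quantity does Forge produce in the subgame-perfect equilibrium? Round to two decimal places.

76.75

The follower Borealis best-responds to any q_F: π_B = (276 - 2Q)q_B - 89q_B.
Follower FOC: 187 - 2q_F - 4q_B = 0, so q_B(q_F) = (187 - 2q_F)/4.
The leader anticipates this reaction. Substituting into P = 276 - 2Q gives P = 365/2 - q_F, so π_F = (365/2 - q_F)q_F - 29q_F.
Leader FOC: 307/2 - 2q_F = 0, so q_F = 307/4.
Then q_B = (187 - 2·(307/4))/4 = 67/8.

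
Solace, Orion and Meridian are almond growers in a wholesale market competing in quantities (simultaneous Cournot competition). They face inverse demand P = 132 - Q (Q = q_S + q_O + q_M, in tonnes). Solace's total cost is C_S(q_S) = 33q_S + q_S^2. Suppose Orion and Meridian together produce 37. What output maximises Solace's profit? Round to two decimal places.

15.50

With rivals' combined output fixed at 37, Solace's profit is π_S = (132 - 37 - q_S)q_S - (33q_S + q_S²) = (95 - q_S)q_S - (33q_S + q_S²).
∂π_S/∂q_S = 62 - 4q_S = 0, so q_S = 31/2.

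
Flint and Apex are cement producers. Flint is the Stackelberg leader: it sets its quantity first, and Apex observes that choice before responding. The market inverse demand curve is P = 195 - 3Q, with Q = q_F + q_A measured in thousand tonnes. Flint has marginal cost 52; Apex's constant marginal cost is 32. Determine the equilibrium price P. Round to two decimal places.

Solve by backward induction. Given q_F, the follower Apex maximises π_A = (195 - 3q_F - 3q_A)q_A - 32q_A.
Follower FOC: 163 - 3q_F - 6q_A = 0, so q_A(q_F) = (163 - 3q_F)/6.
The leader anticipates this reaction. Substituting into P = 195 - 3Q gives P = 227/2 - (3/2)q_F, so π_F = (227/2 - (3/2)q_F)q_F - 52q_F.
Leader FOC: 123/2 - 3q_F = 0, so q_F = 41/2.
Then q_A = (163 - 3·(41/2))/6 = 203/12.
Total output Q = 449/12, so price P = 195 - 3·(449/12) = 331/4.

82.75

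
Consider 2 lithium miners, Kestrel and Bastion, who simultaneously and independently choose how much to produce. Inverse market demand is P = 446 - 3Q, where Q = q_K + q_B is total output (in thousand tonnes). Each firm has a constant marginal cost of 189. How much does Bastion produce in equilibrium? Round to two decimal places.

28.56

A representative firm's profit is π_i = q_i(446 - 3Q) - 189q_i.
First-order condition (treating rivals' output as given): 257 - 6q_i - 3q_j = 0.
By symmetry each firm produces the same amount; substituting q_j = q_i yields q_i = 257/9.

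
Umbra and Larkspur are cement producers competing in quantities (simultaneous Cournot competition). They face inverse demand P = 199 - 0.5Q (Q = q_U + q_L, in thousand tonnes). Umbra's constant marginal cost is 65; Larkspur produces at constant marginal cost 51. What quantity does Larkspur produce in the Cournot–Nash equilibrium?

Umbra's profit: π_U = (199 - 0.5Q)q_U - (65q_U). Setting ∂π_U/∂q_U = 0: 134 - q_U - (1/2)(q_L) = 0.
Larkspur's profit: π_L = (199 - 0.5Q)q_L - (51q_L). Setting ∂π_L/∂q_L = 0: 148 - q_L - (1/2)(q_U) = 0.
So q_U = (134 - (1/2)q_L) and q_L = (148 - (1/2)q_U).
Substituting one into the other gives q_U = 80 and q_L = 108.

108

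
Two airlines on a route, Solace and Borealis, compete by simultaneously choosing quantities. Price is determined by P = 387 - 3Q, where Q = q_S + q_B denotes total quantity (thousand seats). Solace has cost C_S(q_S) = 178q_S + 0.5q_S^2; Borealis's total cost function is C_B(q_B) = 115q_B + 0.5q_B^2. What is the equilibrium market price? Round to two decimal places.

242.70

Solace's profit: π_S = (387 - 3Q)q_S - (178q_S + (1/2)q_S²). Setting ∂π_S/∂q_S = 0: 209 - 7q_S - 3(q_B) = 0.
Borealis's profit: π_B = (387 - 3Q)q_B - (115q_B + (1/2)q_B²). Setting ∂π_B/∂q_B = 0: 272 - 7q_B - 3(q_S) = 0.
So q_S = (209 - 3q_B)/7 and q_B = (272 - 3q_S)/7.
Substituting one into the other gives q_S = 647/40 and q_B = 1277/40.
Total output Q = 481/10, so price P = 387 - 3·(481/10) = 242.7000.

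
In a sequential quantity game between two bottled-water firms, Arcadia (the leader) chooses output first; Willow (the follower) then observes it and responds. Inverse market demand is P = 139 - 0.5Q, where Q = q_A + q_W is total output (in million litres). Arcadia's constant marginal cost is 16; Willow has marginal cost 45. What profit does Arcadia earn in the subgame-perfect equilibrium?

Solve by backward induction. Given q_A, the follower Willow maximises π_W = (139 - (1/2)q_A - (1/2)q_W)q_W - 45q_W.
Setting the follower's marginal profit to zero, 94 - (1/2)q_A - q_W = 0, i.e. q_W = (94 - (1/2)q_A).
Arcadia substitutes q_W(q_A) into its own profit: π_A = q_A(139 - (1/2)q_A - (94 - (1/2)q_A)/2) - 16q_A = (92 - (1/4)q_A)q_A - 16q_A.
Leader FOC: 76 - (1/2)q_A = 0, so q_A = 152.
Then q_W = (94 - (1/2)·152) = 18.
Price P = 139 - (1/2)·170 = 54.
Arcadia's profit: (54 - 16)·152 = 5776.

5776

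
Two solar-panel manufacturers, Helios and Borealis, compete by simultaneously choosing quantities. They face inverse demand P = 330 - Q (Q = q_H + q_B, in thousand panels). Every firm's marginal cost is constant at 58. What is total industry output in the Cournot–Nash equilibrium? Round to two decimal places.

181.33

A representative firm's profit is π_i = q_i(330 - Q) - 58q_i.
First-order condition (treating rivals' output as given): 272 - 2q_i - q_j = 0.
By symmetry each firm produces the same amount; substituting q_j = q_i yields q_i = 272/3.
Total output Q = 272/3 + 272/3 = 544/3.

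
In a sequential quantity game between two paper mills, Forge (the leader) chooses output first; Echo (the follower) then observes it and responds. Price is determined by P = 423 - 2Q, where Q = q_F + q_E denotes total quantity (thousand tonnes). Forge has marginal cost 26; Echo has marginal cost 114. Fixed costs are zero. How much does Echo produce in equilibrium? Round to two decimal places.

The follower Echo best-responds to any q_F: π_E = (423 - 2Q)q_E - 114q_E.
Follower FOC: 309 - 2q_F - 4q_E = 0, so q_E(q_F) = (309 - 2q_F)/4.
Forge substitutes q_E(q_F) into its own profit: π_F = q_F(423 - 2q_F - (309 - 2q_F)/2) - 26q_F = (537/2 - q_F)q_F - 26q_F.
Leader FOC: 485/2 - 2q_F = 0, so q_F = 485/4.
Then q_E = (309 - 2·(485/4))/4 = 133/8.

16.63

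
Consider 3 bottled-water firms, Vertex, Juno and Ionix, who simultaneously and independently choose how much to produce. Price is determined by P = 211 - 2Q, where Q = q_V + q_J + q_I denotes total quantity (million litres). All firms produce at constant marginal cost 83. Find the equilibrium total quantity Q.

A representative firm's profit is π_i = q_i(211 - 2Q) - 83q_i.
Setting ∂π_i/∂q_i = 0 with rivals' quantities fixed: 128 - 4q_i - 2·Σ_{j≠i} q_j = 0.
With identical firms every q_j equals q_i, so Σ_{j≠i} q_j = 2q_i and 128 = 8q_i, giving q_i = 16.
Total output Q = 16 + 16 + 16 = 48.

48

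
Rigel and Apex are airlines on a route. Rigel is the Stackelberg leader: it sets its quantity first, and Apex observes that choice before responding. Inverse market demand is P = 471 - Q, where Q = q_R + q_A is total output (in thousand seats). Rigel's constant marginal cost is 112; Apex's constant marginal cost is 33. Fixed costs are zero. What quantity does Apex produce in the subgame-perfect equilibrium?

The follower Apex best-responds to any q_R: π_A = (471 - Q)q_A - 33q_A.
Setting the follower's marginal profit to zero, 438 - q_R - 2q_A = 0, i.e. q_A = (438 - q_R)/2.
The leader anticipates this reaction. Substituting into P = 471 - Q gives P = 252 - (1/2)q_R, so π_R = (252 - (1/2)q_R)q_R - 112q_R.
The leader's first-order condition 140 - q_R = 0 yields q_R = 140.
Then q_A = (438 - 140)/2 = 149.

149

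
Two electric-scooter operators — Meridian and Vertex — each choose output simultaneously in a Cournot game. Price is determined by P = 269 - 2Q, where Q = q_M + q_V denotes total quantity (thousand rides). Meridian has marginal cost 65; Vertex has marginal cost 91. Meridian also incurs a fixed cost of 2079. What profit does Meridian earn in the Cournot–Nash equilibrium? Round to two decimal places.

859.89

Meridian's profit: π_M = (269 - 2Q)q_M - (65q_M). Setting ∂π_M/∂q_M = 0: 204 - 4q_M - 2(q_V) = 0.
Vertex's first-order condition: 178 - 4q_V - 2(q_M) = 0.
So q_M = (204 - 2q_V)/4 and q_V = (178 - 2q_M)/4.
Substituting one into the other gives q_M = 115/3 and q_V = 76/3.
Price P = 269 - 2·(191/3) = 425/3.
Meridian's profit: (425/3 - 65)·(115/3) - 2079 = 859.8889.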